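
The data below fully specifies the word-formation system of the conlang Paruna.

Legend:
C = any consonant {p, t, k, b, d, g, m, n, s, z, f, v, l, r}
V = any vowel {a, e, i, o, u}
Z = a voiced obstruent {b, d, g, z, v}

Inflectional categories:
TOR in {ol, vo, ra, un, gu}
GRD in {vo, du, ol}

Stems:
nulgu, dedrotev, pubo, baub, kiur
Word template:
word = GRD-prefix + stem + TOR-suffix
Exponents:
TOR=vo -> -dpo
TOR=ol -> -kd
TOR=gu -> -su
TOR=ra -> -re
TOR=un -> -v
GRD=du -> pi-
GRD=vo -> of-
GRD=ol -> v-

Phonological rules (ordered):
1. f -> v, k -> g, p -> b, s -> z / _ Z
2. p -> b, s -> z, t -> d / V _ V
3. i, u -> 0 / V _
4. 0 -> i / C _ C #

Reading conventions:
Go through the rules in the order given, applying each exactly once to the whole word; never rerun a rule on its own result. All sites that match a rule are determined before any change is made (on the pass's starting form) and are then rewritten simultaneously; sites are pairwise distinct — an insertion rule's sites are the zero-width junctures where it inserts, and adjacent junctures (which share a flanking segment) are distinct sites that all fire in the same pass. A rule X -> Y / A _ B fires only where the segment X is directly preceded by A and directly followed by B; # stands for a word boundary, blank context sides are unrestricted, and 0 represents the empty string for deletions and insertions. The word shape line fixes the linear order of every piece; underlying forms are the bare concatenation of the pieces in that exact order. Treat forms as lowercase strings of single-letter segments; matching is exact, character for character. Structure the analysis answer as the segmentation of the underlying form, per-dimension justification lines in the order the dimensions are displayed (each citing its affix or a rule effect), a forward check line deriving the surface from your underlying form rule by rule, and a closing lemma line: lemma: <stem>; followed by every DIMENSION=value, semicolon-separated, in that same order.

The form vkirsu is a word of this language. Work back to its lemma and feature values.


underlying: v-kiur-su
TOR=gu - signalled by the affix -su
GRD=ol - signalled by the affix v-
check: vkiursu -> vkiursu -> vkiursu -> vkirsu -> vkirsu
lemma: kiur; TOR=gu; GRD=ol


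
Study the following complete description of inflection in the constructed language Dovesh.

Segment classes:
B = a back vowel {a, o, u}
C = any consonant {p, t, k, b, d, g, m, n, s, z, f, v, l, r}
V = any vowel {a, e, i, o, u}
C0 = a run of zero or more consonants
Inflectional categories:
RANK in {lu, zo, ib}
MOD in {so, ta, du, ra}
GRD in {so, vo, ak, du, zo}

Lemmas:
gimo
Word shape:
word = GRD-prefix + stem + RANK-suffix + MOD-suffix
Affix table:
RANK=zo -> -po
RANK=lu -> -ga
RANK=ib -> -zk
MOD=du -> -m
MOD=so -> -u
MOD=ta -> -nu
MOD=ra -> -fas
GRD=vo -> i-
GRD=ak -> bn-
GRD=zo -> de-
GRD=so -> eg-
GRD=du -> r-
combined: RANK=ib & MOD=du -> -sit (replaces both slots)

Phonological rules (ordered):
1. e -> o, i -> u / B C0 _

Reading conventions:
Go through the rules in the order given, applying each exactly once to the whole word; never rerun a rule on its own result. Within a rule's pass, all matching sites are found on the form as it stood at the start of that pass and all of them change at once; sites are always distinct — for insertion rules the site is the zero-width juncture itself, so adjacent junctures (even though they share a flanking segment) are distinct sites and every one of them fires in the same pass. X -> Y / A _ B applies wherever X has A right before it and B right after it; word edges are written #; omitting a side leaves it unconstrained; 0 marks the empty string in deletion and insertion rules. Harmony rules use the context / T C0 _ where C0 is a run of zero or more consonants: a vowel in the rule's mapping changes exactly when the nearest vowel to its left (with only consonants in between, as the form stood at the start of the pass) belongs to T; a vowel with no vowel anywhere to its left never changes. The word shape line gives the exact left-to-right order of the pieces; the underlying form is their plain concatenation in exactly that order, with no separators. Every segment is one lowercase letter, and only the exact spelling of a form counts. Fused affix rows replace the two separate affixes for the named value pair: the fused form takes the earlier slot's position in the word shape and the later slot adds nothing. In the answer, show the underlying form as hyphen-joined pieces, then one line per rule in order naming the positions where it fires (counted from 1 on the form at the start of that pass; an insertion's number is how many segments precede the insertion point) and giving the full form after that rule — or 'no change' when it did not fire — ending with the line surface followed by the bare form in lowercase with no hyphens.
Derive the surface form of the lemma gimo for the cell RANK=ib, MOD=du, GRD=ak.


underlying: bn-gimo-sit
1. e -> o, i -> u / B C0 _: fires at position(s) 8: bngimosut
surface: bngimosut


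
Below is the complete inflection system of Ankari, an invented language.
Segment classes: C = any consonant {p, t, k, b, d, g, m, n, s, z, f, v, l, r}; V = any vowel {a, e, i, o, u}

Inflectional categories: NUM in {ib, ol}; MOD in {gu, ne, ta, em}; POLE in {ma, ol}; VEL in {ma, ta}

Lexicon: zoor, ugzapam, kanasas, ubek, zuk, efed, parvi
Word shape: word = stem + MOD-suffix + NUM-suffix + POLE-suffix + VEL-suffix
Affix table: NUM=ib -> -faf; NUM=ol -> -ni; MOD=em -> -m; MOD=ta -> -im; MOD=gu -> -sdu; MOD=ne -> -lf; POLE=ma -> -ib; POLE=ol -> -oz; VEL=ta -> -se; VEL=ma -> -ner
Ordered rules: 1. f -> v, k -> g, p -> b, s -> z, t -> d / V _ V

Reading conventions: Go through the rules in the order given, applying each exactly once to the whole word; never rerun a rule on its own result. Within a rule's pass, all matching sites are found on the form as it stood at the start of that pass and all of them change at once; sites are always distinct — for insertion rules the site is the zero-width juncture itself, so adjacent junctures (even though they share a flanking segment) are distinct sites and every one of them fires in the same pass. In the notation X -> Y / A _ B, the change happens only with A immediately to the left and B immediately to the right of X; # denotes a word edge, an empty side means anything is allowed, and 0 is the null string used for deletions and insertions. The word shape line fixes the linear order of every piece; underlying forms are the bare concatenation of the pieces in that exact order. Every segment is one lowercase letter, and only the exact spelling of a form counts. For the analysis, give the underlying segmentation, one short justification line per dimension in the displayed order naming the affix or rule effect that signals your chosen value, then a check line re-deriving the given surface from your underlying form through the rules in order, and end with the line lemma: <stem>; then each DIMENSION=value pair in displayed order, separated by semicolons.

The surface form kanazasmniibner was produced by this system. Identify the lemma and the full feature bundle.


underlying: kanasas-m-ni-ib-ner
NUM=ol - signalled by the affix -ni
MOD=em - signalled by the affix -m
POLE=ma - signalled by the affix -ib
VEL=ma - signalled by the affix -ner
check: kanasasmniibner -> kanazasmniibner
lemma: kanasas; NUM=ol; MOD=em; POLE=ma; VEL=ma


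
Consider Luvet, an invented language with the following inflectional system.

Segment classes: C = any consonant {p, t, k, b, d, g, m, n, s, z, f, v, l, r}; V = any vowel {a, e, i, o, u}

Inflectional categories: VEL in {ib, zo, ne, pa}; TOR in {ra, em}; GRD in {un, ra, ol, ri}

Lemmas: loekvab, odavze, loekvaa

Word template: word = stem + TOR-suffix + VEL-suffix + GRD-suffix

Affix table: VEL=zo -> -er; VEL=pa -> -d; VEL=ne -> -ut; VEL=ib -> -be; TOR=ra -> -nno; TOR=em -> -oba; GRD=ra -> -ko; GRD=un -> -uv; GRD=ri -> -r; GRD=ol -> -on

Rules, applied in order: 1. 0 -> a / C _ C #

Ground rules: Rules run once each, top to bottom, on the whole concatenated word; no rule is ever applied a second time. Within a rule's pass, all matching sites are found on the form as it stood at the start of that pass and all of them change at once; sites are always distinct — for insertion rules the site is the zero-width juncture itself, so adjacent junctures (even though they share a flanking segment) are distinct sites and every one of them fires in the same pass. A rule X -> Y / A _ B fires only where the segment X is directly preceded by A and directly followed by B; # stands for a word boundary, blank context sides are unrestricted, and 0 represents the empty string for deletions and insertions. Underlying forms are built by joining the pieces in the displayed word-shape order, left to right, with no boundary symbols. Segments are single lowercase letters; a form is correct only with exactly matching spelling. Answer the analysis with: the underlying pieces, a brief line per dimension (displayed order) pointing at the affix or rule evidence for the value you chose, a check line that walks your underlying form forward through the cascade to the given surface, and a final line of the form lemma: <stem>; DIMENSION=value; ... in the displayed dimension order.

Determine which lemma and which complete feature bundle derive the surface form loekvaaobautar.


underlying: loekvaa-oba-ut-r
VEL=ne - signalled by the affix -ut
TOR=em - signalled by the affix -oba
GRD=ri - signalled by the affix -r
check: loekvaaobautr -> loekvaaobautar
lemma: loekvaa; VEL=ne; TOR=em; GRD=ri


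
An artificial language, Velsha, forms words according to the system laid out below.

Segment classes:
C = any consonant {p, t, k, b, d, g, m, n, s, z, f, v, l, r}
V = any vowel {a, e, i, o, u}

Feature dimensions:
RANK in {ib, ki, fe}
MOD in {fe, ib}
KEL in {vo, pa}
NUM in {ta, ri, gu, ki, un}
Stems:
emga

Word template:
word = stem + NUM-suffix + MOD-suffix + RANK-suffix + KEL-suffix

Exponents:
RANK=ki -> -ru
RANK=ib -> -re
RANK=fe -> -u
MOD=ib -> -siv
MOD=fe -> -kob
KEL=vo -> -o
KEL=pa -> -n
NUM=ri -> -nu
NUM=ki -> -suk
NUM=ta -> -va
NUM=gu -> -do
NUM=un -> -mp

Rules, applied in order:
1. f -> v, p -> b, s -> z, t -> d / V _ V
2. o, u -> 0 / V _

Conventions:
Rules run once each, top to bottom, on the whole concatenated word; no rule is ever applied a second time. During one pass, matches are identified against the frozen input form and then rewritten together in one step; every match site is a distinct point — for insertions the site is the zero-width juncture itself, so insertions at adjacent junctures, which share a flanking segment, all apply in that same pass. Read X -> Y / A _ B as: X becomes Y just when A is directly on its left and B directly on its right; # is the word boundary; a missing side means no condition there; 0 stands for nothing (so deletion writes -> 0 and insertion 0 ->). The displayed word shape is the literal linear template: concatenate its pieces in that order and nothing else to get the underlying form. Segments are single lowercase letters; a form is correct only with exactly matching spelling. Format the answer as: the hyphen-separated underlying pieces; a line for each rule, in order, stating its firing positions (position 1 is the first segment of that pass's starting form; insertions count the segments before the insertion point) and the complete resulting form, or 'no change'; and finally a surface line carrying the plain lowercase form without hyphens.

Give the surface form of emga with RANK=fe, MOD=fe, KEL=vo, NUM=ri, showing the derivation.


underlying: emga-nu-kob-u-o
1. f -> v, p -> b, s -> z, t -> d / V _ V: no change
2. o, u -> 0 / V _: fires at position(s) 11: emganukobu
surface: emganukobu


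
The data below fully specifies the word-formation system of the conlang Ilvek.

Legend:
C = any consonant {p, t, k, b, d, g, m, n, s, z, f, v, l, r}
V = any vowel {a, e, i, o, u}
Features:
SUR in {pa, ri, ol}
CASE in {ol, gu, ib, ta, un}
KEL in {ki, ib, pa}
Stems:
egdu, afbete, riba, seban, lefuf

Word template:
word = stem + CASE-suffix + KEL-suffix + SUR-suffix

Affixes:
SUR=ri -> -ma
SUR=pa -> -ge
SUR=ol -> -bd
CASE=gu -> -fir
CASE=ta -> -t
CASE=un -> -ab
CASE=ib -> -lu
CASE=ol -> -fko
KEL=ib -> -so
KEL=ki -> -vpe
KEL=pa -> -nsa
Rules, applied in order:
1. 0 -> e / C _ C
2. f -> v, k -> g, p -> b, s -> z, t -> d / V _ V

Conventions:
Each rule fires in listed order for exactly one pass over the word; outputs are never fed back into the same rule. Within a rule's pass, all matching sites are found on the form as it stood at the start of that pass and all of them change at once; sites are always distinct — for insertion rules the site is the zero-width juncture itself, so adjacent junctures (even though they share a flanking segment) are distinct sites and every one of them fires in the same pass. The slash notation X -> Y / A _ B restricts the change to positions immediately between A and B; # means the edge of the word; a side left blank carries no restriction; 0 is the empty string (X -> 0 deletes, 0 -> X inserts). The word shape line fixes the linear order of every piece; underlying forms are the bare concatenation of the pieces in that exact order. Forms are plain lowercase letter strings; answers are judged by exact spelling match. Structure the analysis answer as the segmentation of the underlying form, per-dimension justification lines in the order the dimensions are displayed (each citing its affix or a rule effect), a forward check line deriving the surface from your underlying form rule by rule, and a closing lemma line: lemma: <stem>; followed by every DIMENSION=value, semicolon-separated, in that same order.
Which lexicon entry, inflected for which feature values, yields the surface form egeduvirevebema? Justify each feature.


underlying: egdu-fir-vpe-ma
SUR=ri - signalled by the affix -ma
CASE=gu - signalled by the affix -fir
KEL=ki - signalled by the affix -vpe
check: egdufirvpema -> egedufirevepema -> egeduvirevebema
lemma: egdu; SUR=ri; CASE=gu; KEL=ki


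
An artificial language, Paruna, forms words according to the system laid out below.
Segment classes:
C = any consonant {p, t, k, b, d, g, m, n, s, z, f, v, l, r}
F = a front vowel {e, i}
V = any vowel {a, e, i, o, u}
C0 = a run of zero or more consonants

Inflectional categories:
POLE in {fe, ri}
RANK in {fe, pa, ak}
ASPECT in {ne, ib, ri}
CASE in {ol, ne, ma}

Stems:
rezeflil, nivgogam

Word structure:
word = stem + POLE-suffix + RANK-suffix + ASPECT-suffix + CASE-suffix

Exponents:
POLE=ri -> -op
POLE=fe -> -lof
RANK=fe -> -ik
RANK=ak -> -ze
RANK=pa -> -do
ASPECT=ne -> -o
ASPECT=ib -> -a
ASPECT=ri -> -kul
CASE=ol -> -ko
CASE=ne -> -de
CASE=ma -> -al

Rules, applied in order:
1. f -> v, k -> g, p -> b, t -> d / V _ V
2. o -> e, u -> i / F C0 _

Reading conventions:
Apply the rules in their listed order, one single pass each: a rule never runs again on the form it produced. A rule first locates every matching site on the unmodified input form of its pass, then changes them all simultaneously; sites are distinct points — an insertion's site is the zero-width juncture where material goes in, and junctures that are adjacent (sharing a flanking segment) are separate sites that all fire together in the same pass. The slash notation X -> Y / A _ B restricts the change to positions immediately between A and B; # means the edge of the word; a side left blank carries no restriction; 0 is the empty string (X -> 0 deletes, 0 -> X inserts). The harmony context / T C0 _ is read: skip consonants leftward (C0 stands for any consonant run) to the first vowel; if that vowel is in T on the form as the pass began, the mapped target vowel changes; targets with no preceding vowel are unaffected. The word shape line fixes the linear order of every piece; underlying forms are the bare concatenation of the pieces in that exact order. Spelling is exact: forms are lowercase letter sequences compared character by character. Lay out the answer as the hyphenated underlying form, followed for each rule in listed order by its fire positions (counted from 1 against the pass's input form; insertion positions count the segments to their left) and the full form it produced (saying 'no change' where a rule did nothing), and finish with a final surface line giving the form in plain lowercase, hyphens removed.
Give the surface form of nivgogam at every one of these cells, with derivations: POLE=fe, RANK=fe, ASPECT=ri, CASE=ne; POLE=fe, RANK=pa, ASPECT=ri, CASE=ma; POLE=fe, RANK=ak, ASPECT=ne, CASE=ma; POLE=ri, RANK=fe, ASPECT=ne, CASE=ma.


cell POLE=fe, RANK=fe, ASPECT=ri, CASE=ne:
underlying: nivgogam-lof-ik-kul-de
1. f -> v, k -> g, p -> b, t -> d / V _ V: fires at position(s) 11: nivgogamlovikkulde
2. o -> e, u -> i / F C0 _: fires at position(s) 5, 15: nivgegamlovikkilde
surface: nivgegamlovikkilde

cell POLE=fe, RANK=pa, ASPECT=ri, CASE=ma:
underlying: nivgogam-lof-do-kul-al
1. f -> v, k -> g, p -> b, t -> d / V _ V: fires at position(s) 14: nivgogamlofdogulal
2. o -> e, u -> i / F C0 _: fires at position(s) 5: nivgegamlofdogulal
surface: nivgegamlofdogulal

cell POLE=fe, RANK=ak, ASPECT=ne, CASE=ma:
underlying: nivgogam-lof-ze-o-al
1. f -> v, k -> g, p -> b, t -> d / V _ V: no change
2. o -> e, u -> i / F C0 _: fires at position(s) 5, 14: nivgegamlofzeeal
surface: nivgegamlofzeeal

cell POLE=ri, RANK=fe, ASPECT=ne, CASE=ma:
underlying: nivgogam-op-ik-o-al
1. f -> v, k -> g, p -> b, t -> d / V _ V: fires at position(s) 10, 12: nivgogamobigoal
2. o -> e, u -> i / F C0 _: fires at position(s) 5, 13: nivgegamobigeal
surface: nivgegamobigeal


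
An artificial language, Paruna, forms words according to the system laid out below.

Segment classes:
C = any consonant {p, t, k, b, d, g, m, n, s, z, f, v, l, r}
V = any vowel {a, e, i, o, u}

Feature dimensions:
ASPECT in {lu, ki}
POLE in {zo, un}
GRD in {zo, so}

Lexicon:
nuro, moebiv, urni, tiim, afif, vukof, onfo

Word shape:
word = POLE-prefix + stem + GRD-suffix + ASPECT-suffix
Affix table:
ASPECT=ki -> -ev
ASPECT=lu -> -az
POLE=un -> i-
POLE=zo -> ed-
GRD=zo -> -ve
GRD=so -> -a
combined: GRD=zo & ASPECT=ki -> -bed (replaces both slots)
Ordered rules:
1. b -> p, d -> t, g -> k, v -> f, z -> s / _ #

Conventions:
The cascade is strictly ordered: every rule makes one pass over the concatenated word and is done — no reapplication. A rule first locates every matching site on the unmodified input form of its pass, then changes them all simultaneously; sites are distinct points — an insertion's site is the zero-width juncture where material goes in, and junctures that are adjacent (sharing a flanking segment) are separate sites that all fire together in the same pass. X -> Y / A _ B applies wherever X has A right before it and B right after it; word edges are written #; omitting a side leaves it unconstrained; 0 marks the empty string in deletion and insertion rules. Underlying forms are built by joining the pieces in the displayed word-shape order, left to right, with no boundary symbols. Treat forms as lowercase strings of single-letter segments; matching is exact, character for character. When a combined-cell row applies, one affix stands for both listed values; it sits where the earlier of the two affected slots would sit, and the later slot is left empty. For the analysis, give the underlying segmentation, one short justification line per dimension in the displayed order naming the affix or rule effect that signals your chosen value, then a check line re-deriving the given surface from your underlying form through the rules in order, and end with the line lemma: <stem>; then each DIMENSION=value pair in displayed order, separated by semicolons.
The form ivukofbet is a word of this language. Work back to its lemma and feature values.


underlying: i-vukof-bed
ASPECT=ki - signalled by the combined affix row
POLE=un - signalled by the affix i-
GRD=zo - signalled by the combined affix row
check: ivukofbed -> ivukofbet
lemma: vukof; ASPECT=ki; POLE=un; GRD=zo


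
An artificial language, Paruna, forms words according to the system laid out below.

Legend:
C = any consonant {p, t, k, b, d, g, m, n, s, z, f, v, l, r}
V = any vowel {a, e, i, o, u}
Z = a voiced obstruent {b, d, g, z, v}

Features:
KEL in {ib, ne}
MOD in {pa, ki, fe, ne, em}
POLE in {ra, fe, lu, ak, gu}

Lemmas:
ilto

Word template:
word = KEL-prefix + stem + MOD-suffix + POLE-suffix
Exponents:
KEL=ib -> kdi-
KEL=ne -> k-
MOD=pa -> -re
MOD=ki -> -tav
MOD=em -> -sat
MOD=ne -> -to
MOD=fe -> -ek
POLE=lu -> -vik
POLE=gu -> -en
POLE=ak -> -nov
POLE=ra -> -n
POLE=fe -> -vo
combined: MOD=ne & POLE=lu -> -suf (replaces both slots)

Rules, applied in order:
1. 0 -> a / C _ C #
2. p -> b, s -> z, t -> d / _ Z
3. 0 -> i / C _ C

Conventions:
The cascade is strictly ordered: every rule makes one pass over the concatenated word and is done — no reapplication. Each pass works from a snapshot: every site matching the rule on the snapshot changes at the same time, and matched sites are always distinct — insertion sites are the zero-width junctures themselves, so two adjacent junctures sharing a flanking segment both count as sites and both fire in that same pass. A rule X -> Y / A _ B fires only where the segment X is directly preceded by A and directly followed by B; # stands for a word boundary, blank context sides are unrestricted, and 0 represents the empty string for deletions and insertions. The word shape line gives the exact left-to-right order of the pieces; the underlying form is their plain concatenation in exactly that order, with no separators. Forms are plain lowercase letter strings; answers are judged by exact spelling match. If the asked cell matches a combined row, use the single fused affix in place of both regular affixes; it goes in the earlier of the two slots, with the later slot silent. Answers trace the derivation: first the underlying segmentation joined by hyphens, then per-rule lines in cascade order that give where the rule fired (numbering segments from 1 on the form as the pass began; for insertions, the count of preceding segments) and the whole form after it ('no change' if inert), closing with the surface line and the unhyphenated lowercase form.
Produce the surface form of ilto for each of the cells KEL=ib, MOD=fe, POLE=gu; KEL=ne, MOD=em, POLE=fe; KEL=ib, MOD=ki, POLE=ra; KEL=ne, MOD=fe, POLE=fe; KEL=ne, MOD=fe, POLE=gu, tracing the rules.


cell KEL=ib, MOD=fe, POLE=gu:
underlying: kdi-ilto-ek-en
1. 0 -> a / C _ C #: no change
2. p -> b, s -> z, t -> d / _ Z: no change
3. 0 -> i / C _ C: inserts after position(s) 1, 5: kidiilitoeken
surface: kidiilitoeken

cell KEL=ne, MOD=em, POLE=fe:
underlying: k-ilto-sat-vo
1. 0 -> a / C _ C #: no change
2. p -> b, s -> z, t -> d / _ Z: fires at position(s) 8: kiltosadvo
3. 0 -> i / C _ C: inserts after position(s) 3, 8: kilitosadivo
surface: kilitosadivo

cell KEL=ib, MOD=ki, POLE=ra:
underlying: kdi-ilto-tav-n
1. 0 -> a / C _ C #: inserts after position(s) 10: kdiiltotavan
2. p -> b, s -> z, t -> d / _ Z: no change
3. 0 -> i / C _ C: inserts after position(s) 1, 5: kidiilitotavan
surface: kidiilitotavan

cell KEL=ne, MOD=fe, POLE=fe:
underlying: k-ilto-ek-vo
1. 0 -> a / C _ C #: no change
2. p -> b, s -> z, t -> d / _ Z: no change
3. 0 -> i / C _ C: inserts after position(s) 3, 7: kilitoekivo
surface: kilitoekivo

cell KEL=ne, MOD=fe, POLE=gu:
underlying: k-ilto-ek-en
1. 0 -> a / C _ C #: no change
2. p -> b, s -> z, t -> d / _ Z: no change
3. 0 -> i / C _ C: inserts after position(s) 3: kilitoeken
surface: kilitoeken


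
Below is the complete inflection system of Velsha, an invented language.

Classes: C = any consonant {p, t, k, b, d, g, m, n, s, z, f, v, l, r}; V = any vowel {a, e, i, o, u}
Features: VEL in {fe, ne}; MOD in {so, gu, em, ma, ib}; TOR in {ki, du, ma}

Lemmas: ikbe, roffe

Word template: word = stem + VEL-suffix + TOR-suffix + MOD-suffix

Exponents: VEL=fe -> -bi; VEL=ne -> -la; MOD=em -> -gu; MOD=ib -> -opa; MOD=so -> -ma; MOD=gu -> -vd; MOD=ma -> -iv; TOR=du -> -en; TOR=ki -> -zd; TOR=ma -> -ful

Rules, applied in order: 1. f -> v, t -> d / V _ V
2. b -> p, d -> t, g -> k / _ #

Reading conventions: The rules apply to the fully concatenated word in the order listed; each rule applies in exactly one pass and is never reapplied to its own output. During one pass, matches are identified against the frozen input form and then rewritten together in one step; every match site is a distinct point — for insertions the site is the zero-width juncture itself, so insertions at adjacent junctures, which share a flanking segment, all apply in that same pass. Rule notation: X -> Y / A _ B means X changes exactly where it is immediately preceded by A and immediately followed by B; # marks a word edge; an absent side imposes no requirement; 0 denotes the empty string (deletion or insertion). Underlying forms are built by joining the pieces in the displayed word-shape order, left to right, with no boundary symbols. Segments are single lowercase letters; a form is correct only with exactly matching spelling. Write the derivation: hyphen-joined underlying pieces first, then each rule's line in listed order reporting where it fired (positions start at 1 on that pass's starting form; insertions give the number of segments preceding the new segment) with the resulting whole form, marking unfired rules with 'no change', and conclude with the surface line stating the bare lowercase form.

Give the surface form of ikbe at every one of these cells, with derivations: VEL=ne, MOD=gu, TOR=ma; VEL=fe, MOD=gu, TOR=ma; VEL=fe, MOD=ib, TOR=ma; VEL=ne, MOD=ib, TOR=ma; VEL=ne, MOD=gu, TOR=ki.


cell VEL=ne, MOD=gu, TOR=ma:
underlying: ikbe-la-ful-vd
1. f -> v, t -> d / V _ V: fires at position(s) 7: ikbelavulvd
2. b -> p, d -> t, g -> k / _ #: fires at position(s) 11: ikbelavulvt
surface: ikbelavulvt

cell VEL=fe, MOD=gu, TOR=ma:
underlying: ikbe-bi-ful-vd
1. f -> v, t -> d / V _ V: fires at position(s) 7: ikbebivulvd
2. b -> p, d -> t, g -> k / _ #: fires at position(s) 11: ikbebivulvt
surface: ikbebivulvt

cell VEL=fe, MOD=ib, TOR=ma:
underlying: ikbe-bi-ful-opa
1. f -> v, t -> d / V _ V: fires at position(s) 7: ikbebivulopa
2. b -> p, d -> t, g -> k / _ #: no change
surface: ikbebivulopa

cell VEL=ne, MOD=ib, TOR=ma:
underlying: ikbe-la-ful-opa
1. f -> v, t -> d / V _ V: fires at position(s) 7: ikbelavulopa
2. b -> p, d -> t, g -> k / _ #: no change
surface: ikbelavulopa

cell VEL=ne, MOD=gu, TOR=ki:
underlying: ikbe-la-zd-vd
1. f -> v, t -> d / V _ V: no change
2. b -> p, d -> t, g -> k / _ #: fires at position(s) 10: ikbelazdvt
surface: ikbelazdvt


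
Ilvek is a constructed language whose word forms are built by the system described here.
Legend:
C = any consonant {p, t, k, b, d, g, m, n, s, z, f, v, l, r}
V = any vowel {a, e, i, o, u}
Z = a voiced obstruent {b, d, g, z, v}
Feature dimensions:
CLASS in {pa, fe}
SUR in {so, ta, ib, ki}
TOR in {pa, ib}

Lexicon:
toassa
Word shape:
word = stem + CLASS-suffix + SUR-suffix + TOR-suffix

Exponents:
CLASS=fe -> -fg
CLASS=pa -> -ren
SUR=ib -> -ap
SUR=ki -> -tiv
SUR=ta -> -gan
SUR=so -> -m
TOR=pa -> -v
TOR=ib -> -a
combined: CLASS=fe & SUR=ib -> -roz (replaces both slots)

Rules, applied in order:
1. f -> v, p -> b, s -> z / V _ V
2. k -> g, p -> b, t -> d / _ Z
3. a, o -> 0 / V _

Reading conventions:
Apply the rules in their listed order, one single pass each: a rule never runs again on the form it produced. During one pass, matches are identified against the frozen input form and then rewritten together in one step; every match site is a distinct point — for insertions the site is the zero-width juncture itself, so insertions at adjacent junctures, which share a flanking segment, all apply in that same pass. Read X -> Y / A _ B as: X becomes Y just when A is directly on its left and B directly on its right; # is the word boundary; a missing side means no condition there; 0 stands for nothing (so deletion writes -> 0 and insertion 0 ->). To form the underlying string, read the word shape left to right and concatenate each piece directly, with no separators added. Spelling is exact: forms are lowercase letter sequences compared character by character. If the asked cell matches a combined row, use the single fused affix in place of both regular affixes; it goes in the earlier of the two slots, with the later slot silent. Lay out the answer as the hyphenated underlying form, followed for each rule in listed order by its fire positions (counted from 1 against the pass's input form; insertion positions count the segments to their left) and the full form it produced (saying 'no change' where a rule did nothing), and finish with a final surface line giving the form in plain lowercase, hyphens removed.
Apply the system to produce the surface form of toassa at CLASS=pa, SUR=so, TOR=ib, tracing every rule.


underlying: toassa-ren-m-a
1. f -> v, p -> b, s -> z / V _ V: no change
2. k -> g, p -> b, t -> d / _ Z: no change
3. a, o -> 0 / V _: fires at position(s) 3: tossarenma
surface: tossarenma


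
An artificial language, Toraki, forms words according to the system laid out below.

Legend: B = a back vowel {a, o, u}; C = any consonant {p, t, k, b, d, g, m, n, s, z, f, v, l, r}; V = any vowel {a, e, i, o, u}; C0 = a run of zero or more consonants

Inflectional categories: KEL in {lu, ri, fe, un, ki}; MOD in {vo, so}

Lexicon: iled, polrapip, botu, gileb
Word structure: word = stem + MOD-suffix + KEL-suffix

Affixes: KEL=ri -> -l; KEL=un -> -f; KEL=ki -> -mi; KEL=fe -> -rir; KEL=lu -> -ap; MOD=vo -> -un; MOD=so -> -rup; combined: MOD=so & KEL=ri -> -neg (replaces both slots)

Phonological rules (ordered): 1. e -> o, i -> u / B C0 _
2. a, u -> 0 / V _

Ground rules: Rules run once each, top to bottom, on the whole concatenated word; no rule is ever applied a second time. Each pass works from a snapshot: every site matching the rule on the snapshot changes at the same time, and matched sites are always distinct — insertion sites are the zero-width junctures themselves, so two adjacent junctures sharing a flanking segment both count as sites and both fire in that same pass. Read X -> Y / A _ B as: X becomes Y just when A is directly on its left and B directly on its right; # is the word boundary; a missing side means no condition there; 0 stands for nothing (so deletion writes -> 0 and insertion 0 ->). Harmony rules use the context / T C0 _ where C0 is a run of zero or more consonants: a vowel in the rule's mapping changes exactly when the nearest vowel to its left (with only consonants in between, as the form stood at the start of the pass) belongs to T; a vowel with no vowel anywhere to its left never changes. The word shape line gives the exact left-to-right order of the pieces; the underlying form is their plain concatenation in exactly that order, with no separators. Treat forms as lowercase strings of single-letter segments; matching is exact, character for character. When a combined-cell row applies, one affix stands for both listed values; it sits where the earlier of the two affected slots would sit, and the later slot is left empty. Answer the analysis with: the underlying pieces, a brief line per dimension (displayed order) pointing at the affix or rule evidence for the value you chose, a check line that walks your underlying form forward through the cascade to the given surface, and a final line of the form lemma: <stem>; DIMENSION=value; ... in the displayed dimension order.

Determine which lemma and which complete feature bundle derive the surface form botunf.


underlying: botu-un-f
KEL=un - signalled by the affix -f
MOD=vo - signalled by the affix -un
check: botuunf -> botuunf -> botunf
lemma: botu; KEL=un; MOD=vo


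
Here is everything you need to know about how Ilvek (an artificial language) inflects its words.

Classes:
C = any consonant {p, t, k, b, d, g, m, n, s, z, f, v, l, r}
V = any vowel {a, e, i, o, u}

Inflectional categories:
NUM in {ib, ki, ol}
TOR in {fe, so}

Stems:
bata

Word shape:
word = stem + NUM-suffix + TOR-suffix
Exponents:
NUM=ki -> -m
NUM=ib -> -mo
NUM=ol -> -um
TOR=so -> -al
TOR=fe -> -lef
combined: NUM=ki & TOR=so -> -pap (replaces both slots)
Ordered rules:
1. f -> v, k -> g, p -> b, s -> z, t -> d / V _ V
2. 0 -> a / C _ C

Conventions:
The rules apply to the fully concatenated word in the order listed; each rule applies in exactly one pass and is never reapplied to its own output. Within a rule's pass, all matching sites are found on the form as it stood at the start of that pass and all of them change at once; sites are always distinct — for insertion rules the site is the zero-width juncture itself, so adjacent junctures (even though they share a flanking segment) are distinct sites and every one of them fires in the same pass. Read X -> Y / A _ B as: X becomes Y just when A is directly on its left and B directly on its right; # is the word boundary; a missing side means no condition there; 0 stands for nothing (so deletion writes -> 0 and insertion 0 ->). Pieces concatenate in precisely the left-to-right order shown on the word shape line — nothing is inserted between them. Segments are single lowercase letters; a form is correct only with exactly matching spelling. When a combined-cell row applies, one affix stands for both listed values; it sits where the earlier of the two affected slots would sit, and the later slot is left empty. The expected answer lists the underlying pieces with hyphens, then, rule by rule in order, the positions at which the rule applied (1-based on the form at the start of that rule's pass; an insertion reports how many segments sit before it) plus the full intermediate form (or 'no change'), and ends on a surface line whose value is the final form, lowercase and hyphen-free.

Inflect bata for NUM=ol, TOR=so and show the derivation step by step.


underlying: bata-um-al
1. f -> v, k -> g, p -> b, s -> z, t -> d / V _ V: fires at position(s) 3: badaumal
2. 0 -> a / C _ C: no change
surface: badaumal


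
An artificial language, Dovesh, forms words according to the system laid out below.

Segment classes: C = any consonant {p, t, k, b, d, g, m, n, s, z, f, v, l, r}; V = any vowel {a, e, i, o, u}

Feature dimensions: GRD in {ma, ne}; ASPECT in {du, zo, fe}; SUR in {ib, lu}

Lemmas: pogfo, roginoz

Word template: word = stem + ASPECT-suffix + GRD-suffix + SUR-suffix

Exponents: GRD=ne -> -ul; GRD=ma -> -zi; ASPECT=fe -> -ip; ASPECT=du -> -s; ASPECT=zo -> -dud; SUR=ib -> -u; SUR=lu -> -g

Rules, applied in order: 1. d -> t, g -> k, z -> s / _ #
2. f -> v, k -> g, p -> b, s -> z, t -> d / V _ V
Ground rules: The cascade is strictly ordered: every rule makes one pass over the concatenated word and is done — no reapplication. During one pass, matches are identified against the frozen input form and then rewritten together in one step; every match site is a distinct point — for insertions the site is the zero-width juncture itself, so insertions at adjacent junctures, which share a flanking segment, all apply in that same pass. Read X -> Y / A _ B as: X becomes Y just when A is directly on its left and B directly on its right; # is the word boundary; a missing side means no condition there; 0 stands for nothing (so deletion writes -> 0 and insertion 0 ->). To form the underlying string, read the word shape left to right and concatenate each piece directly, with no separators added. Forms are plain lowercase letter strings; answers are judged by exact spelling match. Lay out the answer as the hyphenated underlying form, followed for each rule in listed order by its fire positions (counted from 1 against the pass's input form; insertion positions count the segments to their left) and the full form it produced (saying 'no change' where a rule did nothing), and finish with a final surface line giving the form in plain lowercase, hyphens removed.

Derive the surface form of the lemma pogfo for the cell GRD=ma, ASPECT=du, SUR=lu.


underlying: pogfo-s-zi-g
1. d -> t, g -> k, z -> s / _ #: fires at position(s) 9: pogfoszik
2. f -> v, k -> g, p -> b, s -> z, t -> d / V _ V: no change
surface: pogfoszik


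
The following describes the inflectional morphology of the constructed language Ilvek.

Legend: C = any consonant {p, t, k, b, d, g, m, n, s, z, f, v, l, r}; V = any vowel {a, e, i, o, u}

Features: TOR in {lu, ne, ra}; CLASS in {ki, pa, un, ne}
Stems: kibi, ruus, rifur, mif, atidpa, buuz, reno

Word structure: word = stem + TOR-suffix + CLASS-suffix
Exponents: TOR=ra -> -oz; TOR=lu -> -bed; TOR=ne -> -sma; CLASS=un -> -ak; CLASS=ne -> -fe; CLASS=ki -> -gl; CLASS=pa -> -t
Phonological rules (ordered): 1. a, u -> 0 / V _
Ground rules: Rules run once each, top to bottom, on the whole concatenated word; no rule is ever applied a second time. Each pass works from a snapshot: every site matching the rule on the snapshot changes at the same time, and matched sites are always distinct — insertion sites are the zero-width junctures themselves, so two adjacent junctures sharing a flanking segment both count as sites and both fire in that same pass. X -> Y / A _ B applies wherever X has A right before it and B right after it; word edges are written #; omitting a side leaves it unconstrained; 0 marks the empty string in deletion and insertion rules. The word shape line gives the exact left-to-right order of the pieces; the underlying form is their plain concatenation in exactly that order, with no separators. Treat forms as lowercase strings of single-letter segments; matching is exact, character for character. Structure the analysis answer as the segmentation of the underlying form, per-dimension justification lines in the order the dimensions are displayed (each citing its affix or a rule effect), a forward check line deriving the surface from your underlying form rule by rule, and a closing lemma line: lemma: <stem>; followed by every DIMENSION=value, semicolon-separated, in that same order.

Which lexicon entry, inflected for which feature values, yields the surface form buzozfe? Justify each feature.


underlying: buuz-oz-fe
TOR=ra - signalled by the affix -oz
CLASS=ne - signalled by the affix -fe
check: buuzozfe -> buzozfe
lemma: buuz; TOR=ra; CLASS=ne


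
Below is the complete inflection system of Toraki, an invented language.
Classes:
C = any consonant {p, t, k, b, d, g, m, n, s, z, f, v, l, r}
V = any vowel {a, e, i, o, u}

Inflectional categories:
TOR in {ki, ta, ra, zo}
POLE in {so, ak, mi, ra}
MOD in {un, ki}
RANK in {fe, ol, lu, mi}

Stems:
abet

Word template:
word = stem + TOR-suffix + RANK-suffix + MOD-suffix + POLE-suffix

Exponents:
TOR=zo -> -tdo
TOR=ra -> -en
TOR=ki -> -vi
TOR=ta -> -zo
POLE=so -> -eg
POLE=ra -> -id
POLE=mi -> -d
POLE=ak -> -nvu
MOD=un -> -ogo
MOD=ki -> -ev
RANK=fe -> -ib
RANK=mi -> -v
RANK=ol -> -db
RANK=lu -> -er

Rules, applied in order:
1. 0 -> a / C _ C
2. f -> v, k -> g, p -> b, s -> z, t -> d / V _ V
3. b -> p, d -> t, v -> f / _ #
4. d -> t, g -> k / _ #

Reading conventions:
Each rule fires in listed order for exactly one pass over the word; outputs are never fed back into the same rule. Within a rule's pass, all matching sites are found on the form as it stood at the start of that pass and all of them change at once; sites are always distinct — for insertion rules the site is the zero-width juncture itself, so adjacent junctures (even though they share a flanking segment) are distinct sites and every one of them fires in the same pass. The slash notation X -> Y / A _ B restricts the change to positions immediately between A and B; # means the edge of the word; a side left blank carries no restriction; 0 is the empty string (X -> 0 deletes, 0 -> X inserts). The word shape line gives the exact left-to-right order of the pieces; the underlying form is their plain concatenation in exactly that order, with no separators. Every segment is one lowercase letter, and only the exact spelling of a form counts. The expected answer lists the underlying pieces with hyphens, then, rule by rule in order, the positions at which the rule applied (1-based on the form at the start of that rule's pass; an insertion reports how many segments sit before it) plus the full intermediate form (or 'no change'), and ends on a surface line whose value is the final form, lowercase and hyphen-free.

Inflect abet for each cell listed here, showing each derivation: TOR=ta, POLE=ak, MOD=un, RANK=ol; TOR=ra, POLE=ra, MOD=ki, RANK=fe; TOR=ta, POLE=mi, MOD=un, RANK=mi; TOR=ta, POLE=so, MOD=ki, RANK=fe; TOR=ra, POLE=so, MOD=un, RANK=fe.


cell TOR=ta, POLE=ak, MOD=un, RANK=ol:
underlying: abet-zo-db-ogo-nvu
1. 0 -> a / C _ C: inserts after position(s) 4, 7, 12: abetazodabogonavu
2. f -> v, k -> g, p -> b, s -> z, t -> d / V _ V: fires at position(s) 4: abedazodabogonavu
3. b -> p, d -> t, v -> f / _ #: no change
4. d -> t, g -> k / _ #: no change
surface: abedazodabogonavu

cell TOR=ra, POLE=ra, MOD=ki, RANK=fe:
underlying: abet-en-ib-ev-id
1. 0 -> a / C _ C: no change
2. f -> v, k -> g, p -> b, s -> z, t -> d / V _ V: fires at position(s) 4: abedenibevid
3. b -> p, d -> t, v -> f / _ #: fires at position(s) 12: abedenibevit
4. d -> t, g -> k / _ #: no change
surface: abedenibevit

cell TOR=ta, POLE=mi, MOD=un, RANK=mi:
underlying: abet-zo-v-ogo-d
1. 0 -> a / C _ C: inserts after position(s) 4: abetazovogod
2. f -> v, k -> g, p -> b, s -> z, t -> d / V _ V: fires at position(s) 4: abedazovogod
3. b -> p, d -> t, v -> f / _ #: fires at position(s) 12: abedazovogot
4. d -> t, g -> k / _ #: no change
surface: abedazovogot

cell TOR=ta, POLE=so, MOD=ki, RANK=fe:
underlying: abet-zo-ib-ev-eg
1. 0 -> a / C _ C: inserts after position(s) 4: abetazoibeveg
2. f -> v, k -> g, p -> b, s -> z, t -> d / V _ V: fires at position(s) 4: abedazoibeveg
3. b -> p, d -> t, v -> f / _ #: no change
4. d -> t, g -> k / _ #: fires at position(s) 13: abedazoibevek
surface: abedazoibevek

cell TOR=ra, POLE=so, MOD=un, RANK=fe:
underlying: abet-en-ib-ogo-eg
1. 0 -> a / C _ C: no change
2. f -> v, k -> g, p -> b, s -> z, t -> d / V _ V: fires at position(s) 4: abedenibogoeg
3. b -> p, d -> t, v -> f / _ #: no change
4. d -> t, g -> k / _ #: fires at position(s) 13: abedenibogoek
surface: abedenibogoek
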